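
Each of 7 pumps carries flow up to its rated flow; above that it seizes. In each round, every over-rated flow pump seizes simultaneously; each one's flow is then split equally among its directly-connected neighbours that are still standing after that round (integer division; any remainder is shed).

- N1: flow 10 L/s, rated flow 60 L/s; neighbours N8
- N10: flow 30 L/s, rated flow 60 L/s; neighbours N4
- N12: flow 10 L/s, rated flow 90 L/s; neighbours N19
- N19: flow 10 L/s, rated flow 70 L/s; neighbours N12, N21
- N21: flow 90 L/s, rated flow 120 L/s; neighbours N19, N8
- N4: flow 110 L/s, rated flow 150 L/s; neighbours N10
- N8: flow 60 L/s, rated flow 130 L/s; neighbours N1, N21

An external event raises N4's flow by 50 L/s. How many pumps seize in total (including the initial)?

2

Round 1 — N4 at 160 > 150. N4 seizes.
  N4 sheds 160 L/s to N10: 160 each.
    N10: 30+160 = 190 > 60
Round 2 — N10 seizes.
  N10 sheds 190 L/s: no online neighbours, lost.
No further seizures.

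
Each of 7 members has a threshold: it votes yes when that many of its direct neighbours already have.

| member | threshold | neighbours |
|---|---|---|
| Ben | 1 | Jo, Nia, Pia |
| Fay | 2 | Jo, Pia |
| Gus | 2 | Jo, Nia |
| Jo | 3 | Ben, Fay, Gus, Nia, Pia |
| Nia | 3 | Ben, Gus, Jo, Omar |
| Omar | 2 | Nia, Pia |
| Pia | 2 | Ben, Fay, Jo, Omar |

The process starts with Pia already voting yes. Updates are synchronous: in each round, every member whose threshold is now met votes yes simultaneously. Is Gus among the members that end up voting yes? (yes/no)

no

Round 1 — Pia votes yes (initial).
Round 2 — checking thresholds:
  Ben: 1 of 3 neighbours ≥ 1, votes yes.
  Fay: 1 of 2 neighbours < 2, below threshold.
  Jo: 1 of 5 neighbours < 3, below threshold.
  Omar: 1 of 2 neighbours < 2, below threshold.
Round 3 — no new yes votes; cascade stops.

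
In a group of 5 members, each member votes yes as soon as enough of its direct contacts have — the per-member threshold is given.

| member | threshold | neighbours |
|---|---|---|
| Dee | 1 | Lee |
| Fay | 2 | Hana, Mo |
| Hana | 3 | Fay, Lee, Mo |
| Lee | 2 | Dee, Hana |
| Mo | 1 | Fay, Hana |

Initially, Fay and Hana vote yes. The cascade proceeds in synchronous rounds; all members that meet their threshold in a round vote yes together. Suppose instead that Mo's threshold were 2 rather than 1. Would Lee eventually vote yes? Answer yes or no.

With Mo's threshold at 2:
Round 1 — Fay, Hana vote yes (initial).
Round 2 — checking thresholds:
  Lee: 1 of 2 neighbours < 2, below threshold.
  Mo: 2 of 2 neighbours ≥ 2, votes yes.
Round 3 — no new yes votes; cascade stops.

no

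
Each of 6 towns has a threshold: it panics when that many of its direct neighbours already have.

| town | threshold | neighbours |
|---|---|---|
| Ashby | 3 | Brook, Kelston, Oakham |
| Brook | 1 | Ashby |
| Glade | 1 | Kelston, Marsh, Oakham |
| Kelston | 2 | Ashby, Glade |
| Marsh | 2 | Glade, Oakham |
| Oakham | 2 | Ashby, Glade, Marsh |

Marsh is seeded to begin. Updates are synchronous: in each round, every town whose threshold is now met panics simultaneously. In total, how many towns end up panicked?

Round 1 — Marsh panics (initial).
Round 2 — checking thresholds:
  Glade: 1 of 3 neighbours ≥ 1, panics.
  Oakham: 1 of 3 neighbours < 2, below threshold.
Round 3 — checking thresholds:
  Kelston: 1 of 2 neighbours < 2, below threshold.
  Oakham: 2 of 3 neighbours ≥ 2, panics.
Round 4 — no new panics; cascade stops.

3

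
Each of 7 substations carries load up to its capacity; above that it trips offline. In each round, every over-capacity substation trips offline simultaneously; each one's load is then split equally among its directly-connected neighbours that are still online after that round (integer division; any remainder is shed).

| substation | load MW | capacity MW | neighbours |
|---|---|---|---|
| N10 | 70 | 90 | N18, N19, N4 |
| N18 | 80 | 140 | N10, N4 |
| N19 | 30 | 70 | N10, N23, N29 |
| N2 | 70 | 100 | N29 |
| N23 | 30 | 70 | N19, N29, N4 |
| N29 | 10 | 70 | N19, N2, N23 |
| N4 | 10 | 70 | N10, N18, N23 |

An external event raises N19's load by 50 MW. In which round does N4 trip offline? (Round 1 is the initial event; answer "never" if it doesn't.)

Round 1 — N19 at 80 > 70. N19 trips offline.
  N19 sheds 80 MW to N10, N23, N29: 26 each (2 lost).
    N10: 70+26 = 96 > 90
    N23: 30+26 = 56 ≤ 70
    N29: 10+26 = 36 ≤ 70
Round 2 — N10 trips offline.
  N10 sheds 96 MW to N18, N4: 48 each.
    N18: 80+48 = 128 ≤ 140
    N4: 10+48 = 58 ≤ 70
No further trips.

never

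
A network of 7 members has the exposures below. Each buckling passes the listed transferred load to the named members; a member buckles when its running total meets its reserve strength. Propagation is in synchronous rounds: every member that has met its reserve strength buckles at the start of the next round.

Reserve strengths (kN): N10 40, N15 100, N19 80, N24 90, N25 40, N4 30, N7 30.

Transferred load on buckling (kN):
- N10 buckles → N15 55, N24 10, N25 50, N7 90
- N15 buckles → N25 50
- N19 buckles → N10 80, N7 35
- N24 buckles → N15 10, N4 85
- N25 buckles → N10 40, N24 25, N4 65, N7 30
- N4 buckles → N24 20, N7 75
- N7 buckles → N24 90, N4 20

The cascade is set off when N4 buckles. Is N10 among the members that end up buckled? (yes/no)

no

Round 1 — N4 buckles (initial).
  N24: +20 → 20 < 90
  N7: +75 → 75 ≥ 30
Round 2 — N7 buckles.
  N24: +90 → 110 ≥ 90
Round 3 — N24 buckles.
  N15: +10 → 10 < 100
No further bucklings.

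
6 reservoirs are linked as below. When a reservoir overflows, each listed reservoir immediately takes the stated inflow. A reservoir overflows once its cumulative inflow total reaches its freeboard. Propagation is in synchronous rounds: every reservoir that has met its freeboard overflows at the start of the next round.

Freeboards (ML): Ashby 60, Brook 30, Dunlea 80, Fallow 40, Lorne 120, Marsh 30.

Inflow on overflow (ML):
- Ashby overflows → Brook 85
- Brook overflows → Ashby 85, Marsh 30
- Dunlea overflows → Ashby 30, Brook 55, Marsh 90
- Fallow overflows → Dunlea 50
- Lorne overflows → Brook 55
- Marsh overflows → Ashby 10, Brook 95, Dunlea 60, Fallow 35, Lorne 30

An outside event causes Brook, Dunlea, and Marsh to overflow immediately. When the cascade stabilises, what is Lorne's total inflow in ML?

Round 1 — Brook, Dunlea, Marsh overflow (initial).
  Ashby: +85+30+10 → 125 ≥ 60
  Fallow: +35 → 35 < 40
  Lorne: +30 → 30 < 120
Round 2 — Ashby overflows.
No further overflows.

30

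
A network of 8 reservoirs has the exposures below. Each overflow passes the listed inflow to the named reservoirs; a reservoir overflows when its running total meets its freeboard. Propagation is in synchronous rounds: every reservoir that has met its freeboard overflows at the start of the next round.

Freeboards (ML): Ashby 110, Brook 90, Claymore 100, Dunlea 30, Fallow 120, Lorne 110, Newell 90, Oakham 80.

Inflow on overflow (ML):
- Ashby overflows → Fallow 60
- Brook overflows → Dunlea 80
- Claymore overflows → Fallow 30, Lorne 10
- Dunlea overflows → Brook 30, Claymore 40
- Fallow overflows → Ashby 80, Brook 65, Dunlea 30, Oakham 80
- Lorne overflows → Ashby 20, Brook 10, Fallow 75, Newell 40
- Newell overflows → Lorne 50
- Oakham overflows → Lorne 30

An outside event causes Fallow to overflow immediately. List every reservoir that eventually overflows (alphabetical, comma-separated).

Brook, Dunlea, Fallow, Oakham

Round 1 — Fallow overflows (initial).
  Ashby: +80 → 80 < 110
  Brook: +65 → 65 < 90
  Dunlea: +30 → 30 ≥ 30
  Oakham: +80 → 80 ≥ 80
Round 2 — Dunlea, Oakham overflow.
  Brook: +30 → 95 ≥ 90
  Claymore: +40 → 40 < 100
  Lorne: +30 → 30 < 110
Round 3 — Brook overflows.
No further overflows.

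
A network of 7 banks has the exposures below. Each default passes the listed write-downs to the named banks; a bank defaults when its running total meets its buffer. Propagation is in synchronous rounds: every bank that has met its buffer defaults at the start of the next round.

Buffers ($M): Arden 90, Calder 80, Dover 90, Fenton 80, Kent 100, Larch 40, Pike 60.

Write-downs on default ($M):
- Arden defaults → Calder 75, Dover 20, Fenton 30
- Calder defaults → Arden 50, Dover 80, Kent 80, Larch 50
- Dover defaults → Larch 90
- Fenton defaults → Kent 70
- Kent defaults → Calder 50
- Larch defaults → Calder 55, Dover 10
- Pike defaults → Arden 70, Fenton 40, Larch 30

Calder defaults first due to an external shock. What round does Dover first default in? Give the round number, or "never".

3

Round 1 — Calder defaults (initial).
  Arden: +50 → 50 < 90
  Dover: +80 → 80 < 90
  Kent: +80 → 80 < 100
  Larch: +50 → 50 ≥ 40
Round 2 — Larch defaults.
  Dover: +10 → 90 ≥ 90
Round 3 — Dover defaults.
No further defaults.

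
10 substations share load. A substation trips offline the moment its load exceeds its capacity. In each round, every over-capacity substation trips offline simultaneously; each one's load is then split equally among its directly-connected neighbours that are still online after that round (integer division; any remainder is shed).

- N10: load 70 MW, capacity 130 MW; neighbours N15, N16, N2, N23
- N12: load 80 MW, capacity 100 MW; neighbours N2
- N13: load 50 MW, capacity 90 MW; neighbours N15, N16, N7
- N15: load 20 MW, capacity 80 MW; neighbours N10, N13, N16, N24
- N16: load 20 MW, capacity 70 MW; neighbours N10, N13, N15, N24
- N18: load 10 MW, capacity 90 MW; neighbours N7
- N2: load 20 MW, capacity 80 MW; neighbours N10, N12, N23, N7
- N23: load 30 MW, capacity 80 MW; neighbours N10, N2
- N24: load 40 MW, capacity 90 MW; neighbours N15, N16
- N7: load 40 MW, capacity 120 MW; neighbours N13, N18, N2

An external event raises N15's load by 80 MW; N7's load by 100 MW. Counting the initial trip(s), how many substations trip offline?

9

Round 1 — N15 at 100 > 80; N7 at 140 > 120. N15, N7 trip offline.
  N15 sheds 100 MW to N10, N13, N16, N24: 25 each.
    N10: 70+25 = 95 ≤ 130
    N13: 50+25 = 75 ≤ 90
    N16: 20+25 = 45 ≤ 70
    N24: 40+25 = 65 ≤ 90
  N7 sheds 140 MW to N13, N18, N2: 46 each (2 lost).
    N13: 75+46 = 121 > 90
    N18: 10+46 = 56 ≤ 90
    N2: 20+46 = 66 ≤ 80
Round 2 — N13 trips offline.
  N13 sheds 121 MW to N16: 121 each.
    N16: 45+121 = 166 > 70
Round 3 — N16 trips offline.
  N16 sheds 166 MW to N10, N24: 83 each.
    N10: 95+83 = 178 > 130
    N24: 65+83 = 148 > 90
Round 4 — N10, N24 trip offline.
  N10 sheds 178 MW to N2, N23: 89 each.
    N2: 66+89 = 155 > 80
    N23: 30+89 = 119 > 80
  N24 sheds 148 MW: no online neighbours, lost.
Round 5 — N2, N23 trip offline.
  N2 sheds 155 MW to N12: 155 each.
    N12: 80+155 = 235 > 100
  N23 sheds 119 MW: no online neighbours, lost.
Round 6 — N12 trips offline.
  N12 sheds 235 MW: no online neighbours, lost.
No further trips.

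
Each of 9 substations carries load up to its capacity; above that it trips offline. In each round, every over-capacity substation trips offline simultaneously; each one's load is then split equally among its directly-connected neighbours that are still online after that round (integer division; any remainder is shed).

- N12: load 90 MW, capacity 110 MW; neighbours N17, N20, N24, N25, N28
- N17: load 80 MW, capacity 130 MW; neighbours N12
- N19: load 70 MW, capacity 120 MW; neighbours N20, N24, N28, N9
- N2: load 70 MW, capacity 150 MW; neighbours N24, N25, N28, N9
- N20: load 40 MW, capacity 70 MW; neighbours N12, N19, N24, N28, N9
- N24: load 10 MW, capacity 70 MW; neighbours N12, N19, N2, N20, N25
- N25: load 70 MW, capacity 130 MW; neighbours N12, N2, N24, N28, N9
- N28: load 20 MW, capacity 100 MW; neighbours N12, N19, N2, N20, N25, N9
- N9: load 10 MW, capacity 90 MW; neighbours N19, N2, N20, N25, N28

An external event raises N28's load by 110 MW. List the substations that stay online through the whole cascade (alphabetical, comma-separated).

Round 1 — N28 at 130 > 100. N28 trips offline.
  N28 sheds 130 MW to N12, N19, N2, N20, N25, N9: 21 each (4 lost).
    N12: 90+21 = 111 > 110
    N19: 70+21 = 91 ≤ 120
    N2: 70+21 = 91 ≤ 150
    N20: 40+21 = 61 ≤ 70
    N25: 70+21 = 91 ≤ 130
    N9: 10+21 = 31 ≤ 90
Round 2 — N12 trips offline.
  N12 sheds 111 MW to N17, N20, N24, N25: 27 each (3 lost).
    N17: 80+27 = 107 ≤ 130
    N20: 61+27 = 88 > 70
    N24: 10+27 = 37 ≤ 70
    N25: 91+27 = 118 ≤ 130
Round 3 — N20 trips offline.
  N20 sheds 88 MW to N19, N24, N9: 29 each (1 lost).
    N19: 91+29 = 120 ≤ 120
    N24: 37+29 = 66 ≤ 70
    N9: 31+29 = 60 ≤ 90
No further trips.

N17, N19, N2, N24, N25, N9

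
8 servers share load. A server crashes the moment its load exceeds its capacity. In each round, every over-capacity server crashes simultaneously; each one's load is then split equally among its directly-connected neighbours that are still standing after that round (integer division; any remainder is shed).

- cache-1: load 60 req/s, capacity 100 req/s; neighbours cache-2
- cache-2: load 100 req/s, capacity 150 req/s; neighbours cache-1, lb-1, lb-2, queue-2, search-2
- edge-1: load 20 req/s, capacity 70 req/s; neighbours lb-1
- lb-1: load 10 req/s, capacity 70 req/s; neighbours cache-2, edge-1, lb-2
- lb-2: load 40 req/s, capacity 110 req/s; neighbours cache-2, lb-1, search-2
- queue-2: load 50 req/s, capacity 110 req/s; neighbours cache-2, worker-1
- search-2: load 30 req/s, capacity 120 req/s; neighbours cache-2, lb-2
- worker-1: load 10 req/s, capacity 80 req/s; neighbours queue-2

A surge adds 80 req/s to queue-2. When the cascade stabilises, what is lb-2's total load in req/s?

Round 1 — queue-2 at 130 > 110. queue-2 crashes.
  queue-2 sheds 130 req/s to cache-2, worker-1: 65 each.
    cache-2: 100+65 = 165 > 150
    worker-1: 10+65 = 75 ≤ 80
Round 2 — cache-2 crashes.
  cache-2 sheds 165 req/s to cache-1, lb-1, lb-2, search-2: 41 each (1 lost).
    cache-1: 60+41 = 101 > 100
    lb-1: 10+41 = 51 ≤ 70
    lb-2: 40+41 = 81 ≤ 110
    search-2: 30+41 = 71 ≤ 120
Round 3 — cache-1 crashes.
  cache-1 sheds 101 req/s: no online neighbours, lost.
No further crashes.

81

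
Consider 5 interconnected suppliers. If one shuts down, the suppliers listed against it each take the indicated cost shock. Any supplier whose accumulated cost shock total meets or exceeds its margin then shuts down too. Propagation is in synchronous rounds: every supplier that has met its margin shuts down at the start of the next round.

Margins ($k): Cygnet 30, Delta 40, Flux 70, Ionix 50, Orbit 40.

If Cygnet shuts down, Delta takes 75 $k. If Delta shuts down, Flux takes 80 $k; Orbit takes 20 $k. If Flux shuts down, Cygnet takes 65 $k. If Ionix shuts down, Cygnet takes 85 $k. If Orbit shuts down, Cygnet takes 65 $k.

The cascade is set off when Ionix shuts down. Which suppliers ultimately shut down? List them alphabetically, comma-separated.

Round 1 — Ionix shuts down (initial).
  Cygnet: +85 → 85 ≥ 30
Round 2 — Cygnet shuts down.
  Delta: +75 → 75 ≥ 40
Round 3 — Delta shuts down.
  Flux: +80 → 80 ≥ 70
  Orbit: +20 → 20 < 40
Round 4 — Flux shuts down.
No further shutdowns.

Cygnet, Delta, Flux, Ionix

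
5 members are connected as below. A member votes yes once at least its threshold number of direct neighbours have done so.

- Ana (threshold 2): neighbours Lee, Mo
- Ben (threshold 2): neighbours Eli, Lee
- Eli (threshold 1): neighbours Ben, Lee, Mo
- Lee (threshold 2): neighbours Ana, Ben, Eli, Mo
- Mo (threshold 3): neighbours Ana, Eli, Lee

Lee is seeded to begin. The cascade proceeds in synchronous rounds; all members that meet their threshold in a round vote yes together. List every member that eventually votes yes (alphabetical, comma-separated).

Round 1 — Lee votes yes (initial).
Round 2 — checking thresholds:
  Ana: 1 of 2 neighbours < 2, holds.
  Ben: 1 of 2 neighbours < 2, holds.
  Eli: 1 of 3 neighbours ≥ 1, votes yes.
  Mo: 1 of 3 neighbours < 3, holds.
Round 3 — checking thresholds:
  Ana: 1 of 2 neighbours < 2, holds.
  Ben: 2 of 2 neighbours ≥ 2, votes yes.
  Mo: 2 of 3 neighbours < 3, holds.
Round 4 — no new yes votes; cascade stops.

Ben, Eli, Lee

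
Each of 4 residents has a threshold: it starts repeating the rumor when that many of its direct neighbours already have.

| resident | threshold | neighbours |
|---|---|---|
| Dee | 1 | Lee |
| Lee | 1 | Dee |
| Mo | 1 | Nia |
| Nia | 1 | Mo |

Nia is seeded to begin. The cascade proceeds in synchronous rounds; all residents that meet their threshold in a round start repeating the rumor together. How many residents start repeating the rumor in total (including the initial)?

2

Round 1 — Nia starts repeating the rumor (initial).
Round 2 — checking thresholds:
  Mo: 1 of 1 neighbours ≥ 1, starts repeating the rumor.
Round 3 — no new spreads; cascade stops.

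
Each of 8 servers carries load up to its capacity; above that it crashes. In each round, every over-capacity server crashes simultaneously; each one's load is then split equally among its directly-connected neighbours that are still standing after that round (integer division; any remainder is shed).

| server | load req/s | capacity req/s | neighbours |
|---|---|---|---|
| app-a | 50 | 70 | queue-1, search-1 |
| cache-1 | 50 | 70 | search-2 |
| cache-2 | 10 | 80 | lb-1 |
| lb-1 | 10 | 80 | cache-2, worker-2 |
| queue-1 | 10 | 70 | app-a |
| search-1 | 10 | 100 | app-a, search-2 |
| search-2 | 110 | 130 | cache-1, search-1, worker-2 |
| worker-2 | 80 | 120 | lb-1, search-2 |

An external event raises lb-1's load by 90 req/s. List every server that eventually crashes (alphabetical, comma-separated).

app-a, cache-1, lb-1, queue-1, search-1, search-2, worker-2

Round 1 — lb-1 at 100 > 80. lb-1 crashes.
  lb-1 sheds 100 req/s to cache-2, worker-2: 50 each.
    cache-2: 10+50 = 60 ≤ 80
    worker-2: 80+50 = 130 > 120
Round 2 — worker-2 crashes.
  worker-2 sheds 130 req/s to search-2: 130 each.
    search-2: 110+130 = 240 > 130
Round 3 — search-2 crashes.
  search-2 sheds 240 req/s to cache-1, search-1: 120 each.
    cache-1: 50+120 = 170 > 70
    search-1: 10+120 = 130 > 100
Round 4 — cache-1, search-1 crash.
  cache-1 sheds 170 req/s: no online neighbours, lost.
  search-1 sheds 130 req/s to app-a: 130 each.
    app-a: 50+130 = 180 > 70
Round 5 — app-a crashes.
  app-a sheds 180 req/s to queue-1: 180 each.
    queue-1: 10+180 = 190 > 70
Round 6 — queue-1 crashes.
  queue-1 sheds 190 req/s: no online neighbours, lost.
No further crashes.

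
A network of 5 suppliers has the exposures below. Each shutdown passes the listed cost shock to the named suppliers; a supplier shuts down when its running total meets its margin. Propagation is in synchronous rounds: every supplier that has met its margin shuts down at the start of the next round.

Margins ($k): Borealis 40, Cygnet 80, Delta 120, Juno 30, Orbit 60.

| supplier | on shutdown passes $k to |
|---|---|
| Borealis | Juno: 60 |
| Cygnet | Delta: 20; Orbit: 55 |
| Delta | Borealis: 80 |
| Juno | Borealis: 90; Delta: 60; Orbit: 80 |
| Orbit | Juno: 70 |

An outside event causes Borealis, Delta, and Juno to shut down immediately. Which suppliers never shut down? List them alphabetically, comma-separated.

Cygnet

Round 1 — Borealis, Delta, Juno shut down (initial).
  Orbit: +80 → 80 ≥ 60
Round 2 — Orbit shuts down.
No further shutdowns.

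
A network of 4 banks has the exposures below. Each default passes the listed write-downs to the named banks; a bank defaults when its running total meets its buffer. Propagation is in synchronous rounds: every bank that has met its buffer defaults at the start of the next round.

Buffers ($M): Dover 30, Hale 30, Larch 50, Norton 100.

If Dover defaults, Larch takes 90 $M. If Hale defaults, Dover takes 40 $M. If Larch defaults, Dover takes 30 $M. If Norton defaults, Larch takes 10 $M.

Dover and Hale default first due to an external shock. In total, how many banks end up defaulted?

3

Round 1 — Dover, Hale default (initial).
  Larch: +90 → 90 ≥ 50
Round 2 — Larch defaults.
No further defaults.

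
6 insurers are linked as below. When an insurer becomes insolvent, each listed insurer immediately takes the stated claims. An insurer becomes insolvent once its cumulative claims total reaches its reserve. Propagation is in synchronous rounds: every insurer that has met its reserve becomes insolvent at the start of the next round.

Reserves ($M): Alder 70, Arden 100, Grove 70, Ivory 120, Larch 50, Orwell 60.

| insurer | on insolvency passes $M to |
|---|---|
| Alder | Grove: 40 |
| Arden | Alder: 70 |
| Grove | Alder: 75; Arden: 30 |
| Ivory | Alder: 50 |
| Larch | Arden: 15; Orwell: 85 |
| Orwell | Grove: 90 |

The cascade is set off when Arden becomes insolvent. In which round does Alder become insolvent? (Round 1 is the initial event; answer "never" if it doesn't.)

2

Round 1 — Arden becomes insolvent (initial).
  Alder: +70 → 70 ≥ 70
Round 2 — Alder becomes insolvent.
  Grove: +40 → 40 < 70
No further insolvencies.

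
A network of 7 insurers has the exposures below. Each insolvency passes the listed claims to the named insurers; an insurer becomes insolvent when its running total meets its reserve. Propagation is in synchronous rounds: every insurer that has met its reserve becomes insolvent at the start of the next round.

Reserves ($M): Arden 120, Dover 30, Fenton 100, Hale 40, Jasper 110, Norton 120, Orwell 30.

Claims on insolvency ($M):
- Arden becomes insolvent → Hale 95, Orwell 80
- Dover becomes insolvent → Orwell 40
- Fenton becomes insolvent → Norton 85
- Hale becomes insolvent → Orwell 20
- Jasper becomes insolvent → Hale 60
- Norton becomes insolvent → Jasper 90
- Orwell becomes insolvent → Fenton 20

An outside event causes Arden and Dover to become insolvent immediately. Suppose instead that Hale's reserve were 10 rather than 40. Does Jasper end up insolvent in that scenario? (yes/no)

no

With Hale's reserve at 10:
Round 1 — Arden, Dover become insolvent (initial).
  Hale: +95 → 95 ≥ 10
  Orwell: +80+40 → 120 ≥ 30
Round 2 — Hale, Orwell become insolvent.
  Fenton: +20 → 20 < 100
No further insolvencies.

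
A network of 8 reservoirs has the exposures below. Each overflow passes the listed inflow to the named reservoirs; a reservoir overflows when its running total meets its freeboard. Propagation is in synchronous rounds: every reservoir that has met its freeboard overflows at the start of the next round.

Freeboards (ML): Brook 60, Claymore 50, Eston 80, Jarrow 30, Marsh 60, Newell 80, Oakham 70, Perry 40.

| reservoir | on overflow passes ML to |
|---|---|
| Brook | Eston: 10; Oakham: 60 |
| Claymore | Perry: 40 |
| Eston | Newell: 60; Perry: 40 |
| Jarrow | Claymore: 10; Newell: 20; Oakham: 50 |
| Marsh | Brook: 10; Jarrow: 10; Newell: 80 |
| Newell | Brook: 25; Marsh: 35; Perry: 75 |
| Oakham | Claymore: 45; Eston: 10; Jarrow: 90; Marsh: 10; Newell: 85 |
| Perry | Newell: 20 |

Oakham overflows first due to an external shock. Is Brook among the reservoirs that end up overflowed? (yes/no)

Round 1 — Oakham overflows (initial).
  Claymore: +45 → 45 < 50
  Eston: +10 → 10 < 80
  Jarrow: +90 → 90 ≥ 30
  Marsh: +10 → 10 < 60
  Newell: +85 → 85 ≥ 80
Round 2 — Jarrow, Newell overflow.
  Brook: +25 → 25 < 60
  Claymore: +10 → 55 ≥ 50
  Marsh: +35 → 45 < 60
  Perry: +75 → 75 ≥ 40
Round 3 — Claymore, Perry overflow.
No further overflows.

no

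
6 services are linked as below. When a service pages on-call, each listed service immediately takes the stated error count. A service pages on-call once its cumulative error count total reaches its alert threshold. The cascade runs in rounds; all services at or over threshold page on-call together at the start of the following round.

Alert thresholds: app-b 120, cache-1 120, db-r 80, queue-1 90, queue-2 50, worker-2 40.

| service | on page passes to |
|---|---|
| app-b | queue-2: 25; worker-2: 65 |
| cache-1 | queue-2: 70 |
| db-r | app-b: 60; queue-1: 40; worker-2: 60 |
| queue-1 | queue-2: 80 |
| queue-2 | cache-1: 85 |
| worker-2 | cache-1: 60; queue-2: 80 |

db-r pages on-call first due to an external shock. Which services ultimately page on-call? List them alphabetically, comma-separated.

Round 1 — db-r pages on-call (initial).
  app-b: +60 → 60 < 120
  queue-1: +40 → 40 < 90
  worker-2: +60 → 60 ≥ 40
Round 2 — worker-2 pages on-call.
  cache-1: +60 → 60 < 120
  queue-2: +80 → 80 ≥ 50
Round 3 — queue-2 pages on-call.
  cache-1: +85 → 145 ≥ 120
Round 4 — cache-1 pages on-call.
No further pages.

cache-1, db-r, queue-2, worker-2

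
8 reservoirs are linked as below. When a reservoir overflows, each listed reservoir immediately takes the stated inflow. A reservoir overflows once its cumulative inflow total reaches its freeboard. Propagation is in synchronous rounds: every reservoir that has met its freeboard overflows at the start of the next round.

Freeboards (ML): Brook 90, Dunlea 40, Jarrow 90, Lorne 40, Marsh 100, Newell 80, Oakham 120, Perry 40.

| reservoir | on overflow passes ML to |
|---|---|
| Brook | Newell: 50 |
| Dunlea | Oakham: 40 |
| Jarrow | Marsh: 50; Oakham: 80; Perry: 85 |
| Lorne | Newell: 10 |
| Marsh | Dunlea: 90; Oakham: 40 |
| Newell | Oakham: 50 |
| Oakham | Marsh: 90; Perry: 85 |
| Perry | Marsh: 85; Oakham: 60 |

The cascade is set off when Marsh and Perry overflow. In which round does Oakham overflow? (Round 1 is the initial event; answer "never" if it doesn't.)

3

Round 1 — Marsh, Perry overflow (initial).
  Dunlea: +90 → 90 ≥ 40
  Oakham: +40+60 → 100 < 120
Round 2 — Dunlea overflows.
  Oakham: +40 → 140 ≥ 120
Round 3 — Oakham overflows.
No further overflows.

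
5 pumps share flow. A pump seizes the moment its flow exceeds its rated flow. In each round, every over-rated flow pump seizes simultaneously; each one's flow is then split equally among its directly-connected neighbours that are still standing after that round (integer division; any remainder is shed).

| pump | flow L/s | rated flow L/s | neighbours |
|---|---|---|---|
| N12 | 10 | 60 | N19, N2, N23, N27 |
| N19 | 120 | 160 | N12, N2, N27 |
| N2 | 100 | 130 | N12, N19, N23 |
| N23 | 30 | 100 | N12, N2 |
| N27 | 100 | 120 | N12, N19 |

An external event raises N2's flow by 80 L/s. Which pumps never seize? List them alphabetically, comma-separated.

none

Round 1 — N2 at 180 > 130. N2 seizes.
  N2 sheds 180 L/s to N12, N19, N23: 60 each.
    N12: 10+60 = 70 > 60
    N19: 120+60 = 180 > 160
    N23: 30+60 = 90 ≤ 100
Round 2 — N12, N19 seize.
  N12 sheds 70 L/s to N23, N27: 35 each.
    N23: 90+35 = 125 > 100
    N27: 100+35 = 135 > 120
  N19 sheds 180 L/s to N27: 180 each.
    N27: 135+180 = 315 > 120
Round 3 — N23, N27 seize.
  N23 sheds 125 L/s: no online neighbours, lost.
  N27 sheds 315 L/s: no online neighbours, lost.
No further seizures.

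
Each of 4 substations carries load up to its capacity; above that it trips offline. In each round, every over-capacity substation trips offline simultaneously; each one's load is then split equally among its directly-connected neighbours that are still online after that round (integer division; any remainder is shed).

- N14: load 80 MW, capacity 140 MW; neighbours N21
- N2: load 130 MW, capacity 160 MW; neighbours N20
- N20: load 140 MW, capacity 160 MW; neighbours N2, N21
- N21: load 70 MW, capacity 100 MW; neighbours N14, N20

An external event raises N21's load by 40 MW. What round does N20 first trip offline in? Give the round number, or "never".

Round 1 — N21 at 110 > 100. N21 trips offline.
  N21 sheds 110 MW to N14, N20: 55 each.
    N14: 80+55 = 135 ≤ 140
    N20: 140+55 = 195 > 160
Round 2 — N20 trips offline.
  N20 sheds 195 MW to N2: 195 each.
    N2: 130+195 = 325 > 160
Round 3 — N2 trips offline.
  N2 sheds 325 MW: no online neighbours, lost.
No further trips.

2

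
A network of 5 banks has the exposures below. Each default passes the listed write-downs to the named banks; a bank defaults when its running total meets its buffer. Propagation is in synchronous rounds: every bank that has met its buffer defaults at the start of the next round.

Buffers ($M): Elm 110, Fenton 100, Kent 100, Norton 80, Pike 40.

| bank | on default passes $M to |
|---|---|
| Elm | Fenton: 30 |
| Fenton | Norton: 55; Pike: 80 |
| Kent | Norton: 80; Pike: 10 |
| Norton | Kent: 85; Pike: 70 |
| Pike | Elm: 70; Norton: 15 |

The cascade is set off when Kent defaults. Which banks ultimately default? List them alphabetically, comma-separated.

Round 1 — Kent defaults (initial).
  Norton: +80 → 80 ≥ 80
  Pike: +10 → 10 < 40
Round 2 — Norton defaults.
  Pike: +70 → 80 ≥ 40
Round 3 — Pike defaults.
  Elm: +70 → 70 < 110
No further defaults.

Kent, Norton, Pike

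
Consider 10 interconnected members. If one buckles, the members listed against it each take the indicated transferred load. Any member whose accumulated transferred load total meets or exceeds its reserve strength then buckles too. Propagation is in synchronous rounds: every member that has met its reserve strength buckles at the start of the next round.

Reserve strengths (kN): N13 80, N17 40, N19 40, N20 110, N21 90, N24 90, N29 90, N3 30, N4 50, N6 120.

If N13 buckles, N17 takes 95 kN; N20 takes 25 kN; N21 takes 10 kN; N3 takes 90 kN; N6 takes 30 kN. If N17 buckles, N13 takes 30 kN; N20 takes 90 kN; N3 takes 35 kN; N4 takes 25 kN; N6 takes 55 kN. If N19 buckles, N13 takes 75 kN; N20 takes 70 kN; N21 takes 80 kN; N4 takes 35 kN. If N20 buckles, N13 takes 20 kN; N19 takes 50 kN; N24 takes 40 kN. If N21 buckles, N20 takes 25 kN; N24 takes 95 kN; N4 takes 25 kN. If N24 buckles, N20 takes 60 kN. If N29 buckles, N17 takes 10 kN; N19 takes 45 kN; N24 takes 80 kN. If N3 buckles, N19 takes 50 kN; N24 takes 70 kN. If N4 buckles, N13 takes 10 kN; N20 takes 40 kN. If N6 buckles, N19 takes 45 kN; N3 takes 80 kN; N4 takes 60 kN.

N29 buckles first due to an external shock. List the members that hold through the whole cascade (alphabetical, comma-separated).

Round 1 — N29 buckles (initial).
  N17: +10 → 10 < 40
  N19: +45 → 45 ≥ 40
  N24: +80 → 80 < 90
Round 2 — N19 buckles.
  N13: +75 → 75 < 80
  N20: +70 → 70 < 110
  N21: +80 → 80 < 90
  N4: +35 → 35 < 50
No further bucklings.

N13, N17, N20, N21, N24, N3, N4, N6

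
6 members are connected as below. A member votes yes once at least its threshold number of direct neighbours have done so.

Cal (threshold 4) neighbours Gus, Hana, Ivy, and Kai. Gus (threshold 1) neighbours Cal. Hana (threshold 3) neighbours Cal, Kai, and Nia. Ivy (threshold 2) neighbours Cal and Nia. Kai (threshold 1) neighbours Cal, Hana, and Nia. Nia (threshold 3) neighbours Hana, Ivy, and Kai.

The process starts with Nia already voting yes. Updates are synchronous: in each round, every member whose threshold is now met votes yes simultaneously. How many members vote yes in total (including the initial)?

Round 1 — Nia votes yes (initial).
Round 2 — checking thresholds:
  Hana: 1 of 3 neighbours < 3, holds.
  Ivy: 1 of 2 neighbours < 2, holds.
  Kai: 1 of 3 neighbours ≥ 1, votes yes.
Round 3 — no new yes votes; cascade stops.

2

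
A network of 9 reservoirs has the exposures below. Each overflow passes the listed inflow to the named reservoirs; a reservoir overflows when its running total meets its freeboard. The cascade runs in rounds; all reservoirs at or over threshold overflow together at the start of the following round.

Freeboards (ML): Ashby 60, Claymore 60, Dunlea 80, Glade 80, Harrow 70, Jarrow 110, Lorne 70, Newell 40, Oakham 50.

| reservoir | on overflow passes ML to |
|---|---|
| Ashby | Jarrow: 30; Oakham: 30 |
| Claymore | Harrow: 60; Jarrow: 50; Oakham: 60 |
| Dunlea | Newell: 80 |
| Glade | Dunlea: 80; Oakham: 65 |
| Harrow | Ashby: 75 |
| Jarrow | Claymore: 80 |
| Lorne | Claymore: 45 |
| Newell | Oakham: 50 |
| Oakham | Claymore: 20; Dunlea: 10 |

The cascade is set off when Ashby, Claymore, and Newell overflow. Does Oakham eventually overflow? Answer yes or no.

yes

Round 1 — Ashby, Claymore, Newell overflow (initial).
  Harrow: +60 → 60 < 70
  Jarrow: +30+50 → 80 < 110
  Oakham: +30+60+50 → 140 ≥ 50
Round 2 — Oakham overflows.
  Dunlea: +10 → 10 < 80
No further overflows.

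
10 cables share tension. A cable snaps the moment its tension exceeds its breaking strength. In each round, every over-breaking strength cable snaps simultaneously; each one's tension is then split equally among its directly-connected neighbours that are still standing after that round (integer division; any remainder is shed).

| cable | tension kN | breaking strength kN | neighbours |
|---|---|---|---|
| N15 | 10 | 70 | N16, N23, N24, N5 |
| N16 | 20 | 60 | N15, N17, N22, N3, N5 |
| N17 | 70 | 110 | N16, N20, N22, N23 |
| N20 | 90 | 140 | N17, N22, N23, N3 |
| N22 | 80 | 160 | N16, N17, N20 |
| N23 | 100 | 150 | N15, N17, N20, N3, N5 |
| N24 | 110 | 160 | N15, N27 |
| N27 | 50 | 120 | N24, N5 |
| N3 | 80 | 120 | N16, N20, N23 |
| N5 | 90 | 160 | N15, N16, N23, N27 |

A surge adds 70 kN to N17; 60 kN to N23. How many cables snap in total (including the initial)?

Round 1 — N17 at 140 > 110; N23 at 160 > 150. N17, N23 snap.
  N17 sheds 140 kN to N16, N20, N22: 46 each (2 lost).
    N16: 20+46 = 66 > 60
    N20: 90+46 = 136 ≤ 140
    N22: 80+46 = 126 ≤ 160
  N23 sheds 160 kN to N15, N20, N3, N5: 40 each.
    N15: 10+40 = 50 ≤ 70
    N20: 136+40 = 176 > 140
    N3: 80+40 = 120 ≤ 120
    N5: 90+40 = 130 ≤ 160
Round 2 — N16, N20 snap.
  N16 sheds 66 kN to N15, N22, N3, N5: 16 each (2 lost).
    N15: 50+16 = 66 ≤ 70
    N22: 126+16 = 142 ≤ 160
    N3: 120+16 = 136 > 120
    N5: 130+16 = 146 ≤ 160
  N20 sheds 176 kN to N22, N3: 88 each.
    N22: 142+88 = 230 > 160
    N3: 136+88 = 224 > 120
Round 3 — N22, N3 snap.
  N22 sheds 230 kN: no online neighbours, lost.
  N3 sheds 224 kN: no online neighbours, lost.
No further breaks.

6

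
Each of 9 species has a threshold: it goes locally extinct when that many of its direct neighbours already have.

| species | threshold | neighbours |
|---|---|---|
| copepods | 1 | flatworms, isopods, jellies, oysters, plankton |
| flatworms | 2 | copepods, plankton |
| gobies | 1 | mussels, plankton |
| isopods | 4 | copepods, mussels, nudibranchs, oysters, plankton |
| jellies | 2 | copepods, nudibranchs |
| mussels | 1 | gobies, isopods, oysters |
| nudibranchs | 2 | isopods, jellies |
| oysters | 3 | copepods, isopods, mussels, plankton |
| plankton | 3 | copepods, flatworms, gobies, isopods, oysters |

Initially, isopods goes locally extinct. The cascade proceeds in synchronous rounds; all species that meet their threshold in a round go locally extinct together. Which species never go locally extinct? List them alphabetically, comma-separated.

jellies, nudibranchs

Round 1 — isopods goes locally extinct (initial).
Round 2 — checking thresholds:
  copepods: 1 of 5 neighbours ≥ 1, goes locally extinct.
  mussels: 1 of 3 neighbours ≥ 1, goes locally extinct.
  nudibranchs: 1 of 2 neighbours < 2, below threshold.
  oysters: 1 of 4 neighbours < 3, below threshold.
  plankton: 1 of 5 neighbours < 3, below threshold.
Round 3 — checking thresholds:
  flatworms: 1 of 2 neighbours < 2, below threshold.
  gobies: 1 of 2 neighbours ≥ 1, goes locally extinct.
  jellies: 1 of 2 neighbours < 2, below threshold.
  nudibranchs: 1 of 2 neighbours < 2, below threshold.
  oysters: 3 of 4 neighbours ≥ 3, goes locally extinct.
  plankton: 2 of 5 neighbours < 3, below threshold.
Round 4 — checking thresholds:
  flatworms: 1 of 2 neighbours < 2, below threshold.
  jellies: 1 of 2 neighbours < 2, below threshold.
  nudibranchs: 1 of 2 neighbours < 2, below threshold.
  plankton: 4 of 5 neighbours ≥ 3, goes locally extinct.
Round 5 — checking thresholds:
  flatworms: 2 of 2 neighbours ≥ 2, goes locally extinct.
  jellies: 1 of 2 neighbours < 2, below threshold.
  nudibranchs: 1 of 2 neighbours < 2, below threshold.
Round 6 — no new extinctions; cascade stops.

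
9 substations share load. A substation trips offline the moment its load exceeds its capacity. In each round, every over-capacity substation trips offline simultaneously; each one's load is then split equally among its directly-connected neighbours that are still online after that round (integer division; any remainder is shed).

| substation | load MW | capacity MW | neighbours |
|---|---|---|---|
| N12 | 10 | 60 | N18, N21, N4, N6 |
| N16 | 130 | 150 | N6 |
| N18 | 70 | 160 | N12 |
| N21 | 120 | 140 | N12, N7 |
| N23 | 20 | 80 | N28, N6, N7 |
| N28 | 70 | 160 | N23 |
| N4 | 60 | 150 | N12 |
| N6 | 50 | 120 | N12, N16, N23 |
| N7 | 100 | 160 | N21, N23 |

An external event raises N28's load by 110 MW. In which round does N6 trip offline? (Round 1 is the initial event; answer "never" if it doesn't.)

3

Round 1 — N28 at 180 > 160. N28 trips offline.
  N28 sheds 180 MW to N23: 180 each.
    N23: 20+180 = 200 > 80
Round 2 — N23 trips offline.
  N23 sheds 200 MW to N6, N7: 100 each.
    N6: 50+100 = 150 > 120
    N7: 100+100 = 200 > 160
Round 3 — N6, N7 trip offline.
  N6 sheds 150 MW to N12, N16: 75 each.
    N12: 10+75 = 85 > 60
    N16: 130+75 = 205 > 150
  N7 sheds 200 MW to N21: 200 each.
    N21: 120+200 = 320 > 140
Round 4 — N12, N16, N21 trip offline.
  N12 sheds 85 MW to N18, N4: 42 each (1 lost).
    N18: 70+42 = 112 ≤ 160
    N4: 60+42 = 102 ≤ 150
  N16 sheds 205 MW: no online neighbours, lost.
  N21 sheds 320 MW: no online neighbours, lost.
No further trips.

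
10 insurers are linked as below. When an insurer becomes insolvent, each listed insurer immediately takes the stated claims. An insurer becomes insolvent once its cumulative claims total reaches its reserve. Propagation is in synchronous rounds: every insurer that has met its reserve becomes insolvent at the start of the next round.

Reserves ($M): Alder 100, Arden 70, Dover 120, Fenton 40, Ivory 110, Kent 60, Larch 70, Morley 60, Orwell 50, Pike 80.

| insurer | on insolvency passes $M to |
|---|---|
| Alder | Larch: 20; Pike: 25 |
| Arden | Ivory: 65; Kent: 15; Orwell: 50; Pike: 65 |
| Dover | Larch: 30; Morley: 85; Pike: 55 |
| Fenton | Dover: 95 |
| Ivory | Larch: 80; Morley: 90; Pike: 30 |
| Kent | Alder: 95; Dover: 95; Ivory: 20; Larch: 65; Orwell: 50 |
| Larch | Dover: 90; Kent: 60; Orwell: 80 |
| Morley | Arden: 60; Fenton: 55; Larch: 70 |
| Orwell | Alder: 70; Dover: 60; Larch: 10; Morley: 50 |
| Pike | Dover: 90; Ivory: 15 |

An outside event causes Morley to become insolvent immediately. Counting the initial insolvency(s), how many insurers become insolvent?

Round 1 — Morley becomes insolvent (initial).
  Arden: +60 → 60 < 70
  Fenton: +55 → 55 ≥ 40
  Larch: +70 → 70 ≥ 70
Round 2 — Fenton, Larch become insolvent.
  Dover: +95+90 → 185 ≥ 120
  Kent: +60 → 60 ≥ 60
  Orwell: +80 → 80 ≥ 50
Round 3 — Dover, Kent, Orwell become insolvent.
  Alder: +95+70 → 165 ≥ 100
  Ivory: +20 → 20 < 110
  Pike: +55 → 55 < 80
Round 4 — Alder becomes insolvent.
  Pike: +25 → 80 ≥ 80
Round 5 — Pike becomes insolvent.
  Ivory: +15 → 35 < 110
No further insolvencies.

8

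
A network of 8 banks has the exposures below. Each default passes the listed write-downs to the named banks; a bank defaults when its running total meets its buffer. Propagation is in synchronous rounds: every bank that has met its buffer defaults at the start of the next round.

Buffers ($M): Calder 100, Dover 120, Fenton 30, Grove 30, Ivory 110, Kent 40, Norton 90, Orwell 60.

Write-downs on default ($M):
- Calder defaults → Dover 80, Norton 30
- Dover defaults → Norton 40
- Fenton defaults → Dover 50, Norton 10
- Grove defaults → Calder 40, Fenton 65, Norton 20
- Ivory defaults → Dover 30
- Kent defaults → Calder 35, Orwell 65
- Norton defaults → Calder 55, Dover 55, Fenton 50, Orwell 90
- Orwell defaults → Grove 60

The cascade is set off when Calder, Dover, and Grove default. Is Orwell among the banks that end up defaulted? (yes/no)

yes

Round 1 — Calder, Dover, Grove default (initial).
  Fenton: +65 → 65 ≥ 30
  Norton: +30+40+20 → 90 ≥ 90
Round 2 — Fenton, Norton default.
  Orwell: +90 → 90 ≥ 60
Round 3 — Orwell defaults.
No further defaults.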